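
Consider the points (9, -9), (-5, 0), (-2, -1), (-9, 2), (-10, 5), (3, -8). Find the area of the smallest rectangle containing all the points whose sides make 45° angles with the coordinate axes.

115.5

In coordinates u = x + y, v = x − y the rectangle is axis-aligned; the map (x,y)→(u,v) scales areas by 2.
u-values: 0, -5, -3, -7, -5, -5; range = 0 − (-7) = 7.
v-values: 18, -5, -1, -11, -15, 11; range = 18 − (-15) = 33.
Area = (7 × 33) / 2 = 115.5.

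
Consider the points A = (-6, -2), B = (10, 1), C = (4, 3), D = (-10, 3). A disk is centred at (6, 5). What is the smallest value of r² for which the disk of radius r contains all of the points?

The required radius is the distance from (6, 5) to the farthest point.
Squared distances: 193, 32, 8, 260.
Maximum is 260, attained at D.

260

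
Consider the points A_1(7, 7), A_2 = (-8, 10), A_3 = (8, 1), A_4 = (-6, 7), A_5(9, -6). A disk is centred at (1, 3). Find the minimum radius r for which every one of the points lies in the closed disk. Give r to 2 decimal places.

12.04

The required radius is the distance from (1, 3) to the farthest point.
Squared distances: 52, 130, 53, 65, 145.
Maximum is 145, attained at A_5.
r = √145 ≈ 12.04.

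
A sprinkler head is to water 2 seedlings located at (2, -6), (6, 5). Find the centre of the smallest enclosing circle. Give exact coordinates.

(4, -0.5)

The smallest circle enclosing two points has them as diameter endpoints.
Centre = midpoint = (4, -0.5); r² = |(2, -6)−(6, 5)|²/4 = 137/4 = 34.25.
Centre = (4, -0.5).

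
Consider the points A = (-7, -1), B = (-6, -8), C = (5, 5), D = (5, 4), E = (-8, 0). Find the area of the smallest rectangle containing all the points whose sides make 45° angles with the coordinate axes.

In coordinates u = x + y, v = x − y the rectangle is axis-aligned; the map (x,y)→(u,v) scales areas by 2.
u-values: -8, -14, 10, 9, -8; range = 10 − (-14) = 24.
v-values: -6, 2, 0, 1, -8; range = 2 − (-8) = 10.
Area = (24 × 10) / 2 = 120.

120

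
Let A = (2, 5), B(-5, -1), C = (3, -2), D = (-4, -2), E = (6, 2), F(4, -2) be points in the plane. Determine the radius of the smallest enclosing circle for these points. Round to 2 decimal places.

5.70

By Welzl's lemma the MEC is supported by two points (diametrically opposite) or three points (on a circumcircle).
The farthest pair is B–E with squared distance 130. The circle on this segment as diameter has centre (0.5, 0.5) and r² = 130/4 = 32.5.
Check A: distance² to centre = 22.5 ≤ 32.5, so it lies inside.
All remaining points lie in this disk, and no smaller disk contains both endpoints, so this is the minimum enclosing circle.
r = √(32.5) ≈ 5.70.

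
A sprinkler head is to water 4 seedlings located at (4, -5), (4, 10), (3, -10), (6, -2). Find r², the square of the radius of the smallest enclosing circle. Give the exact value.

100.25

A smallest enclosing disk is always determined by at most three of the input points on its boundary.
The farthest pair is (4, 10)–(3, -10) with squared distance 401. The circle on this segment as diameter has centre (3.5, 0) and r² = 401/4 = 100.25.
Check (4, -5): distance² to centre = 25.25 ≤ 100.25, so it lies inside.
All remaining points lie in this disk, and no smaller disk contains both endpoints, so this is the minimum enclosing circle.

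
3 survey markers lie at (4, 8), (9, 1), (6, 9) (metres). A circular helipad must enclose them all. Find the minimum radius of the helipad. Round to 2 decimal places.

4.32

Call the three points A, B, C in the order given.
Side lengths²: AB² = 74, AC² = 5, BC² = 73.
Since AB² = 74 < 73 + 5 = 78, the triangle is acute, so the smallest enclosing circle is the circumcircle.
Circumcentre = (261/38, 181/38), r² = 13505/722.
r = √(13505/722) ≈ 4.32.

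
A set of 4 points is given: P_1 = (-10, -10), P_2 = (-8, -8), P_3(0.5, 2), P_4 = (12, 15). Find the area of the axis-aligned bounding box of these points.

550

x ranges over [-10, 12], width 22.
y ranges over [-10, 15], height 25.
Area = 22 × 25 = 550.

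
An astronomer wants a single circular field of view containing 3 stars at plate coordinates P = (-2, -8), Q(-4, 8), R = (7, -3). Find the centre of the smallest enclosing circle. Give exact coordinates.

(-5/7, 2/7)

Side lengths²: PQ² = 260, PR² = 106, QR² = 242.
Since PQ² = 260 < 242 + 106 = 348, the triangle is acute, so the smallest enclosing circle is the circumcircle.
Circumcentre = (-5/7, 2/7), r² = 3445/49.
Centre = (-5/7, 2/7).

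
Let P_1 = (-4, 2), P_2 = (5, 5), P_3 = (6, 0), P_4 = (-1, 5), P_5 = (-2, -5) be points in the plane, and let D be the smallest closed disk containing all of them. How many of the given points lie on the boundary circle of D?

2

The farthest pair is P_2–P_5 with squared distance 149. The circle on this segment as diameter has centre (1.5, 0) and r² = 149/4 = 37.25.
Check P_1: distance² to centre = 34.25 ≤ 37.25, so it lies inside.
All remaining points lie in this disk, and no smaller disk contains both endpoints, so this is the minimum enclosing circle.
The points at distance exactly r from the centre are P_2, P_5 — 2 points.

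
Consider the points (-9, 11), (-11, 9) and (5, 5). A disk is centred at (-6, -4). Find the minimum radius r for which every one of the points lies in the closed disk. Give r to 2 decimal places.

The required radius is the distance from (-6, -4) to the farthest point.
Squared distances: 234, 194, 202.
Maximum is 234, attained at (-9, 11).
r = √234 ≈ 15.30.

15.30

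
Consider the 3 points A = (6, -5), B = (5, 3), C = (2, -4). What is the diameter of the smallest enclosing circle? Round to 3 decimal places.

Side lengths²: AB² = 65, AC² = 17, BC² = 58.
Since AB² = 65 < 58 + 17 = 75, the triangle is acute, so the smallest enclosing circle is the circumcircle.
Circumcentre = (301/62, -67/62), r² = 32045/1922.
Diameter = 2r = 2√(32045/1922) ≈ 8.166.

8.166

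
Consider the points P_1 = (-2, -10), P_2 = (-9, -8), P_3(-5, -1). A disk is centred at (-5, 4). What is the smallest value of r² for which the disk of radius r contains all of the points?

205

The required radius is the distance from (-5, 4) to the farthest point.
Squared distances: 205, 160, 25.
Maximum is 205, attained at P_1.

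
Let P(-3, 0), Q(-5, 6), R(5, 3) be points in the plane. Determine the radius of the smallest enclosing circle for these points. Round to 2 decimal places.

5.22

Side lengths²: PQ² = 40, PR² = 73, QR² = 109.
Since QR² = 109 < 73 + 40 = 113, the triangle is acute, so the smallest enclosing circle is the circumcircle.
Circumcentre = (-1/18, 233/54), r² = 39785/1458.
r = √(39785/1458) ≈ 5.22.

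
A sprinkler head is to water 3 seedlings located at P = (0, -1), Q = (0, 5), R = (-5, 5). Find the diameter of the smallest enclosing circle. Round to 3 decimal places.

7.810

Side lengths²: PQ² = 36, PR² = 61, QR² = 25.
Since PR² = 61 ≥ 36 + 25 = 61, the angle opposite PR is not acute, so the smallest enclosing circle has PR as diameter.
Centre = midpoint of PR = (-2.5, 2), r² = 61/4 = 15.25.
Diameter = 2r = 2√(15.25) ≈ 7.810.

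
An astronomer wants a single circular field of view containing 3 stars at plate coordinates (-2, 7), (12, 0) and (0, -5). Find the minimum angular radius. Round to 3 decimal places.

Call the three points A, B, C in the order given.
Side lengths²: AB² = 245, AC² = 148, BC² = 169.
Since AB² = 245 < 169 + 148 = 317, the triangle is acute, so the smallest enclosing circle is the circumcircle.
Circumcentre = (46/11, 41/22), r² = 31265/484.
r = √(31265/484) ≈ 8.037.

8.037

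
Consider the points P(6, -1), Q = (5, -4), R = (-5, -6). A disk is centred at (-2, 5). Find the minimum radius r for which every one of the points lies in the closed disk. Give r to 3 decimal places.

The required radius is the distance from (-2, 5) to the farthest point.
Squared distances: 100, 130, 130.
Maximum is 130, attained at Q.
r = √130 ≈ 11.402.

11.402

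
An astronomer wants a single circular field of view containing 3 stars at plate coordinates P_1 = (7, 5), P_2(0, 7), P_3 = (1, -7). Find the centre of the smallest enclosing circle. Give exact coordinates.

Side lengths²: P_1P_2² = 53, P_1P_3² = 180, P_2P_3² = 197.
Since P_2P_3² = 197 < 180 + 53 = 233, the triangle is acute, so the smallest enclosing circle is the circumcircle.
Circumcentre = (1.8125, 0.09375), r² = 50.9814453125.
Centre = (1.8125, 0.09375).

(1.8125, 0.09375)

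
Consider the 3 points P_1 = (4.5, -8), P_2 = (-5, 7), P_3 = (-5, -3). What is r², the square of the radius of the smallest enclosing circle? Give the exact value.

78.8125

Side lengths²: P_1P_2² = 315.25, P_1P_3² = 115.25, P_2P_3² = 100.
Since P_1P_2² = 315.25 ≥ 115.25 + 100 = 215.25, the angle opposite P_1P_2 is not acute, so the smallest enclosing circle has P_1P_2 as diameter.
Centre = midpoint of P_1P_2 = (-0.25, -0.5), r² = 315.25/4 = 78.8125.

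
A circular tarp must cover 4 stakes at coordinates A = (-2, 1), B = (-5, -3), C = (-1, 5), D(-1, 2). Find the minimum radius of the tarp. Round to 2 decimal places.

By Welzl's lemma the MEC is supported by two points (diametrically opposite) or three points (on a circumcircle).
The farthest pair is B–C with squared distance 80. The circle on this segment as diameter has centre (-3, 1) and r² = 80/4 = 20.
Check A: distance² to centre = 1 ≤ 20, so it lies inside.
All remaining points lie in this disk, and no smaller disk contains both endpoints, so this is the minimum enclosing circle.
r = √20 ≈ 4.47.

4.47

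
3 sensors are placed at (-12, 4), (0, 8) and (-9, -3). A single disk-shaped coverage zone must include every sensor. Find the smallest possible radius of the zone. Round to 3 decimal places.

7.131

Call the three points A, B, C in the order given.
Side lengths²: AB² = 160, AC² = 58, BC² = 202.
Since BC² = 202 < 160 + 58 = 218, the triangle is acute, so the smallest enclosing circle is the circumcircle.
Circumcentre = (-119/24, 2.875), r² = 14645/288.
r = √(14645/288) ≈ 7.131.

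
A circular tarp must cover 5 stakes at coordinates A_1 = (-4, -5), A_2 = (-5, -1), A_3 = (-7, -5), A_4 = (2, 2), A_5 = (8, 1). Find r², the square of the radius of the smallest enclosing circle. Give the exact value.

The minimum enclosing circle of a finite set is fixed by two of the points (as a diameter) or three (as a circumcircle).
The farthest pair is A_3–A_5 with squared distance 261. The circle on this segment as diameter has centre (0.5, -2) and r² = 261/4 = 65.25.
Check A_1: distance² to centre = 29.25 ≤ 65.25, so it lies inside.
All remaining points lie in this disk, and no smaller disk contains both endpoints, so this is the minimum enclosing circle.

65.25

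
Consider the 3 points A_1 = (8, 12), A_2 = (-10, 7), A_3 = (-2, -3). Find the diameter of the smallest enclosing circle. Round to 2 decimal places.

Side lengths²: A_1A_2² = 349, A_1A_3² = 325, A_2A_3² = 164.
Since A_1A_2² = 349 < 325 + 164 = 489, the triangle is acute, so the smallest enclosing circle is the circumcircle.
Circumcentre = (-9/44, 73/11), r² = 186017/1936.
Diameter = 2r = 2√(186017/1936) ≈ 19.60.

19.60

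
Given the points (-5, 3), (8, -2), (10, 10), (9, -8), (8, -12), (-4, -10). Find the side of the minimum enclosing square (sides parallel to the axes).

22

The bounding box has width 15 and height 22.
An axis-aligned square enclosing the set must have side ≥ max(width, height).
So the minimum side is max(15, 22) = 22.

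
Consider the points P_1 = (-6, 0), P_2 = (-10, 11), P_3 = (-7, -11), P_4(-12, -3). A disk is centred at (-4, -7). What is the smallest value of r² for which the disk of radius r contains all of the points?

The required radius is the distance from (-4, -7) to the farthest point.
Squared distances: 53, 360, 25, 80.
Maximum is 360, attained at P_2.

360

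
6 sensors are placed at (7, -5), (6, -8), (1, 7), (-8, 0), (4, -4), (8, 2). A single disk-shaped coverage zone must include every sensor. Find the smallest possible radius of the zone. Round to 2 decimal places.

By Welzl's lemma the MEC is supported by two points (diametrically opposite) or three points (on a circumcircle).
The minimum enclosing circle is determined by three boundary points: (6, -8), (1, 7), (-8, 0).
Their circumcentre is (7/17, -26/17) with r² = 21125/289.
The farthest remaining point (8, 2) is at distance² 20241/289 ≤ 21125/289.
r = √(21125/289) ≈ 8.55.

8.55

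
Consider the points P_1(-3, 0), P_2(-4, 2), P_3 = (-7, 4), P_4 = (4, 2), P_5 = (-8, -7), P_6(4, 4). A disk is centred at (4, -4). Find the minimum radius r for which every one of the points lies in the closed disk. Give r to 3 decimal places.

13.601

The required radius is the distance from (4, -4) to the farthest point.
Squared distances: 65, 100, 185, 36, 153, 64.
Maximum is 185, attained at P_3.
r = √185 ≈ 13.601.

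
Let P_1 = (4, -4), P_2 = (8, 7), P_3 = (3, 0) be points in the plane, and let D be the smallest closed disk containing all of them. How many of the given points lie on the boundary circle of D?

Side lengths²: P_1P_2² = 137, P_1P_3² = 17, P_2P_3² = 74.
Since P_1P_2² = 137 ≥ 74 + 17 = 91, the angle opposite P_1P_2 is not acute, so the smallest enclosing circle has P_1P_2 as diameter.
Centre = midpoint of P_1P_2 = (6, 1.5), r² = 137/4 = 34.25.
The points at distance exactly r from the centre are P_1, P_2 — 2 points.

2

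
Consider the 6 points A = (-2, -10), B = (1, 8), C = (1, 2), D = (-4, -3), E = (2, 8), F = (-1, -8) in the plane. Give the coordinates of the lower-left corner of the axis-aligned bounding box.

x-range [-4, 2], y-range [-10, 8].
The lower-left corner is (-4, -10).

(-4, -10)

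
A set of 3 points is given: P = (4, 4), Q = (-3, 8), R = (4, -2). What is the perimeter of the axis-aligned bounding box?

Width = max x − min x = 4 − (-3) = 7.
Height = max y − min y = 8 − (-2) = 10.
Perimeter = 2(7 + 10) = 34.

34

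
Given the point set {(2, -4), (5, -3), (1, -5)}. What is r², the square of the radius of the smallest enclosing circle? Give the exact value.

5

Call the three points A, B, C in the order given.
Side lengths²: AB² = 10, AC² = 2, BC² = 20.
Since BC² = 20 ≥ 10 + 2 = 12, the angle opposite BC is not acute, so the smallest enclosing circle has BC as diameter.
Centre = midpoint of BC = (3, -4), r² = 20/4 = 5.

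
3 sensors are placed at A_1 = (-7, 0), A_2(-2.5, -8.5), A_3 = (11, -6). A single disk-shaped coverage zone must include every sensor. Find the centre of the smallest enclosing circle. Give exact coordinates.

(2, -3)

Side lengths²: A_1A_2² = 92.5, A_1A_3² = 360, A_2A_3² = 188.5.
Since A_1A_3² = 360 ≥ 188.5 + 92.5 = 281, the angle opposite A_1A_3 is not acute, so the smallest enclosing circle has A_1A_3 as diameter.
Centre = midpoint of A_1A_3 = (2, -3), r² = 360/4 = 90.
Centre = (2, -3).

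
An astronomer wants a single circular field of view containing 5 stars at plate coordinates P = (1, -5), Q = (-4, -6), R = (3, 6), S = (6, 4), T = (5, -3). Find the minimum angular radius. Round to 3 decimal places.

By Welzl's lemma the MEC is supported by two points (diametrically opposite) or three points (on a circumcircle).
The minimum enclosing circle is determined by three boundary points: Q, R, S.
Their circumcentre is (0.7, -0.7) with r² = 50.18.
The farthest remaining point T is at distance² 23.78 ≤ 50.18.
r = √(50.18) ≈ 7.084.

7.084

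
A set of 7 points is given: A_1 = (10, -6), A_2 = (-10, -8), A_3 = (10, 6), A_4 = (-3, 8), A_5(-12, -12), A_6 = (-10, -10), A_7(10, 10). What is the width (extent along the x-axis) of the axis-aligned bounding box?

max x = 10, min x = -12, so width = 22.

22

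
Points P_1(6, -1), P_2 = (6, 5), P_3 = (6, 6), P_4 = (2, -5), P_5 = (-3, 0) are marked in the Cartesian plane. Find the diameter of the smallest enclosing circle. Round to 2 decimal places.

11.94

By Welzl's lemma the MEC is supported by two points (diametrically opposite) or three points (on a circumcircle).
The minimum enclosing circle is determined by three boundary points: P_3, P_4, P_5.
Their circumcentre is (2.9, 0.9) with r² = 35.62.
The farthest remaining point P_2 is at distance² 26.42 ≤ 35.62.
Diameter = 2r = 2√(35.62) ≈ 11.94.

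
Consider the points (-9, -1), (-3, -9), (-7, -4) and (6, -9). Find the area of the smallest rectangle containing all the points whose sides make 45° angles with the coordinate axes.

In coordinates u = x + y, v = x − y the rectangle is axis-aligned; the map (x,y)→(u,v) scales areas by 2.
u-values: -10, -12, -11, -3; range = -3 − (-12) = 9.
v-values: -8, 6, -3, 15; range = 15 − (-8) = 23.
Area = (9 × 23) / 2 = 103.5.

103.5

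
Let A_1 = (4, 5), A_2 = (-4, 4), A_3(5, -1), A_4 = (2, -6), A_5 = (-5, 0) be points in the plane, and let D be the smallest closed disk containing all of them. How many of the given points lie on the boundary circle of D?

The minimum enclosing circle is determined by three boundary points: A_1, A_2, A_4.
Their circumcentre is (49/86, -5/86) with r² = 138125/3698.
The farthest remaining point A_5 is at distance² 114733/3698 ≤ 138125/3698.
The points at distance exactly r from the centre are A_1, A_2, A_4 — 3 points.

3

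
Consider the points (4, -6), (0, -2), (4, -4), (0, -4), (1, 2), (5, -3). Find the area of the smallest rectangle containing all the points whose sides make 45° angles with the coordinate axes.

In coordinates u = x + y, v = x − y the rectangle is axis-aligned; the map (x,y)→(u,v) scales areas by 2.
u-values: -2, -2, 0, -4, 3, 2; range = 3 − (-4) = 7.
v-values: 10, 2, 8, 4, -1, 8; range = 10 − (-1) = 11.
Area = (7 × 11) / 2 = 38.5.

38.5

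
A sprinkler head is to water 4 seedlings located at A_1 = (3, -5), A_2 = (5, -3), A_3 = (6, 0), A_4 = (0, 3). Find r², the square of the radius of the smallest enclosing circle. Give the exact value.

6205/338

The minimum enclosing circle is determined by three boundary points: A_1, A_3, A_4.
Their circumcentre is (47/26, -23/26) with r² = 6205/338.
The farthest remaining point A_2 is at distance² 4957/338 ≤ 6205/338.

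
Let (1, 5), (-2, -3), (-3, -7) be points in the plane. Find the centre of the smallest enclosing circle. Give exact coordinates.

Call the three points A, B, C in the order given.
Side lengths²: AB² = 73, AC² = 160, BC² = 17.
Since AC² = 160 ≥ 73 + 17 = 90, the angle opposite AC is not acute, so the smallest enclosing circle has AC as diameter.
Centre = midpoint of AC = (-1, -1), r² = 160/4 = 40.
Centre = (-1, -1).

(-1, -1)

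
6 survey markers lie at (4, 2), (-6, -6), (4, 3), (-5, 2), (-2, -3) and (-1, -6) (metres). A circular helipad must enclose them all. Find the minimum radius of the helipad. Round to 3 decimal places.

6.727

The farthest pair is (-6, -6)–(4, 3) with squared distance 181. The circle on this segment as diameter has centre (-1, -1.5) and r² = 181/4 = 45.25.
Check (4, 2): distance² to centre = 37.25 ≤ 45.25, so it lies inside.
All remaining points lie in this disk, and no smaller disk contains both endpoints, so this is the minimum enclosing circle.
r = √(45.25) ≈ 6.727.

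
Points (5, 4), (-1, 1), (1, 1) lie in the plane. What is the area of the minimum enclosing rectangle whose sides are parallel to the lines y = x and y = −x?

13.5

In coordinates u = x + y, v = x − y the rectangle is axis-aligned; the map (x,y)→(u,v) scales areas by 2.
u-values: 9, 0, 2; range = 9 − 0 = 9.
v-values: 1, -2, 0; range = 1 − (-2) = 3.
Area = (9 × 3) / 2 = 13.5.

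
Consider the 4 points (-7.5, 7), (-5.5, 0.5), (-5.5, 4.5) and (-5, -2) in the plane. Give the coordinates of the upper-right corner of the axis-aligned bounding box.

x-range [-7.5, -5], y-range [-2, 7].
The upper-right corner is (-5, 7).

(-5, 7)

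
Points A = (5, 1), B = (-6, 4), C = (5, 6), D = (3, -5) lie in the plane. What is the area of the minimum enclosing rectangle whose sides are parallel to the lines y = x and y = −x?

In coordinates u = x + y, v = x − y the rectangle is axis-aligned; the map (x,y)→(u,v) scales areas by 2.
u-values: 6, -2, 11, -2; range = 11 − (-2) = 13.
v-values: 4, -10, -1, 8; range = 8 − (-10) = 18.
Area = (13 × 18) / 2 = 117.

117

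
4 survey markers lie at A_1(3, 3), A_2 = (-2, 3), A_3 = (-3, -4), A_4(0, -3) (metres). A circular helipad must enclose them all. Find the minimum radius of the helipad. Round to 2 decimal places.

The farthest pair is A_1–A_3 with squared distance 85. The circle on this segment as diameter has centre (0, -0.5) and r² = 85/4 = 21.25.
Check A_2: distance² to centre = 16.25 ≤ 21.25, so it lies inside.
All remaining points lie in this disk, and no smaller disk contains both endpoints, so this is the minimum enclosing circle.
r = √(21.25) ≈ 4.61.

4.61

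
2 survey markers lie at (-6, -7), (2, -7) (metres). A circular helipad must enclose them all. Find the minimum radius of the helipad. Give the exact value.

4

The smallest circle enclosing two points has them as diameter endpoints.
Centre = midpoint = (-2, -7); r² = |(-6, -7)−(2, -7)|²/4 = 64/4 = 16.
r = √16 = 4.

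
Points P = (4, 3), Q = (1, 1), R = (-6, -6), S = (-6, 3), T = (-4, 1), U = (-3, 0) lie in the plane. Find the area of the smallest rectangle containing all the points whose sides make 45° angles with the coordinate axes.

In coordinates u = x + y, v = x − y the rectangle is axis-aligned; the map (x,y)→(u,v) scales areas by 2.
u-values: 7, 2, -12, -3, -3, -3; range = 7 − (-12) = 19.
v-values: 1, 0, 0, -9, -5, -3; range = 1 − (-9) = 10.
Area = (19 × 10) / 2 = 95.

95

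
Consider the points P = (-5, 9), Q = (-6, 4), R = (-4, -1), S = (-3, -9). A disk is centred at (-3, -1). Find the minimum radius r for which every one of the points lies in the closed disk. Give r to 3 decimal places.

10.198

The required radius is the distance from (-3, -1) to the farthest point.
Squared distances: 104, 34, 1, 64.
Maximum is 104, attained at P.
r = √104 ≈ 10.198.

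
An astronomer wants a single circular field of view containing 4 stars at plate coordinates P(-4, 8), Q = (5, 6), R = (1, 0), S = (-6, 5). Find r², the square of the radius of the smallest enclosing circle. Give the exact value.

The minimum enclosing circle is determined by three boundary points: Q, R, S.
Their circumcentre is (-15/31, 165/31) with r² = 29341/961.
The farthest remaining point P is at distance² 18770/961 ≤ 29341/961.

29341/961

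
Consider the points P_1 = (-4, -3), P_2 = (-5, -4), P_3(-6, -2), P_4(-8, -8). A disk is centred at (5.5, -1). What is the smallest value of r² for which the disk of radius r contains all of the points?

The required radius is the distance from (5.5, -1) to the farthest point.
Squared distances: 94.25, 119.25, 133.25, 231.25.
Maximum is 231.25, attained at P_4.

231.25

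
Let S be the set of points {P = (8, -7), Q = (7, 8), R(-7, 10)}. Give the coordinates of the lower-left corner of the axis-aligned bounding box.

(-7, -7)

x-range [-7, 8], y-range [-7, 10].
The lower-left corner is (-7, -7).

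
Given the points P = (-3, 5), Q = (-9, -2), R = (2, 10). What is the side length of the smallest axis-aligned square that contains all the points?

The bounding box has width 11 and height 12.
An axis-aligned square enclosing the set must have side ≥ max(width, height).
So the minimum side is max(11, 12) = 12.

12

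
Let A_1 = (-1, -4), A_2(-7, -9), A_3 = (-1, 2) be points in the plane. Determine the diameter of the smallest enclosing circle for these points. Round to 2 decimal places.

Side lengths²: A_1A_2² = 61, A_1A_3² = 36, A_2A_3² = 157.
Since A_2A_3² = 157 ≥ 61 + 36 = 97, the angle opposite A_2A_3 is not acute, so the smallest enclosing circle has A_2A_3 as diameter.
Centre = midpoint of A_2A_3 = (-4, -3.5), r² = 157/4 = 39.25.
Diameter = 2r = 2√(39.25) ≈ 12.53.

12.53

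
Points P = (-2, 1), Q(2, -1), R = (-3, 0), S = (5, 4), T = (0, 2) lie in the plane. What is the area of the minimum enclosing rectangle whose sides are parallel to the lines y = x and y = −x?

36

In coordinates u = x + y, v = x − y the rectangle is axis-aligned; the map (x,y)→(u,v) scales areas by 2.
u-values: -1, 1, -3, 9, 2; range = 9 − (-3) = 12.
v-values: -3, 3, -3, 1, -2; range = 3 − (-3) = 6.
Area = (12 × 6) / 2 = 36.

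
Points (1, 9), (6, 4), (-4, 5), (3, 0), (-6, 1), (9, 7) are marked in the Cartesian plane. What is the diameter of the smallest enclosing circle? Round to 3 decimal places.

The minimum enclosing circle of a finite set is fixed by two of the points (as a diameter) or three (as a circumcircle).
The farthest pair is (-6, 1)–(9, 7) with squared distance 261. The circle on this segment as diameter has centre (1.5, 4) and r² = 261/4 = 65.25.
Check (1, 9): distance² to centre = 25.25 ≤ 65.25, so it lies inside.
All remaining points lie in this disk, and no smaller disk contains both endpoints, so this is the minimum enclosing circle.
Diameter = 2r = 2√(65.25) ≈ 16.155.

16.155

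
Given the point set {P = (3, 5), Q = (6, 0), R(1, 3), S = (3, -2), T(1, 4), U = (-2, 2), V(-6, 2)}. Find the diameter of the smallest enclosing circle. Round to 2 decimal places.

12.17

A smallest enclosing disk is always determined by at most three of the input points on its boundary.
The farthest pair is Q–V with squared distance 148. The circle on this segment as diameter has centre (0, 1) and r² = 148/4 = 37.
Check P: distance² to centre = 25 ≤ 37, so it lies inside.
All remaining points lie in this disk, and no smaller disk contains both endpoints, so this is the minimum enclosing circle.
Diameter = 2r = 2√37 ≈ 12.17.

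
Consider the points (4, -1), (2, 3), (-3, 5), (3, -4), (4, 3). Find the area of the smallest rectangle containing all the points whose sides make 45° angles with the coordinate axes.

60

In coordinates u = x + y, v = x − y the rectangle is axis-aligned; the map (x,y)→(u,v) scales areas by 2.
u-values: 3, 5, 2, -1, 7; range = 7 − (-1) = 8.
v-values: 5, -1, -8, 7, 1; range = 7 − (-8) = 15.
Area = (8 × 15) / 2 = 60.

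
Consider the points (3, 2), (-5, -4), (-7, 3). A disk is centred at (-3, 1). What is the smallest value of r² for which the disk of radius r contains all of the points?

The required radius is the distance from (-3, 1) to the farthest point.
Squared distances: 37, 29, 20.
Maximum is 37, attained at (3, 2).

37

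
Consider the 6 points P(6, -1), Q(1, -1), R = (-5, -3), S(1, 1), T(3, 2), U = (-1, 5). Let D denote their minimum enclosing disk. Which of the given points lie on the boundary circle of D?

By Welzl's lemma the MEC is supported by two points (diametrically opposite) or three points (on a circumcircle).
The minimum enclosing circle is determined by three boundary points: P, R, U.
Their circumcentre is (0.25, -0.625) with r² = 33.203125.
The farthest remaining point T is at distance² 14.453125 ≤ 33.203125.
The points at distance exactly r from the centre are P, R, U — 3 points.

P, R, U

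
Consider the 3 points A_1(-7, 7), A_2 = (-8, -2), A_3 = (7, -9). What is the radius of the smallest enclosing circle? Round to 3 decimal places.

10.630

Side lengths²: A_1A_2² = 82, A_1A_3² = 452, A_2A_3² = 274.
Since A_1A_3² = 452 ≥ 274 + 82 = 356, the angle opposite A_1A_3 is not acute, so the smallest enclosing circle has A_1A_3 as diameter.
Centre = midpoint of A_1A_3 = (0, -1), r² = 452/4 = 113.
r = √113 ≈ 10.630.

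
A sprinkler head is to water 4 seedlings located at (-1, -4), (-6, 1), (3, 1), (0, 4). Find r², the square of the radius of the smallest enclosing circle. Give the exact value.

The minimum enclosing circle is determined by three boundary points: (-1, -4), (-6, 1), (3, 1).
Their circumcentre is (-1.5, 0.5) with r² = 20.5.
The farthest remaining point (0, 4) is at distance² 14.5 ≤ 20.5.

20.5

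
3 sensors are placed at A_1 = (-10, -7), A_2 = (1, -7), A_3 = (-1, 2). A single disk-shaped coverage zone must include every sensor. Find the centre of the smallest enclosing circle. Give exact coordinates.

(-4.5, -3.5)

Side lengths²: A_1A_2² = 121, A_1A_3² = 162, A_2A_3² = 85.
Since A_1A_3² = 162 < 121 + 85 = 206, the triangle is acute, so the smallest enclosing circle is the circumcircle.
Circumcentre = (-4.5, -3.5), r² = 42.5.
Centre = (-4.5, -3.5).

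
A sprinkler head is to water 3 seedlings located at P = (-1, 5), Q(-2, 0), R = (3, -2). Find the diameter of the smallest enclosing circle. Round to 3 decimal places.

8.062

Side lengths²: PQ² = 26, PR² = 65, QR² = 29.
Since PR² = 65 ≥ 29 + 26 = 55, the angle opposite PR is not acute, so the smallest enclosing circle has PR as diameter.
Centre = midpoint of PR = (1, 1.5), r² = 65/4 = 16.25.
Diameter = 2r = 2√(16.25) ≈ 8.062.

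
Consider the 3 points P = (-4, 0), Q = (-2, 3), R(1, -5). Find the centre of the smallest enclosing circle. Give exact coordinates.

(-0.5, -1)

Side lengths²: PQ² = 13, PR² = 50, QR² = 73.
Since QR² = 73 ≥ 50 + 13 = 63, the angle opposite QR is not acute, so the smallest enclosing circle has QR as diameter.
Centre = midpoint of QR = (-0.5, -1), r² = 73/4 = 18.25.
Centre = (-0.5, -1).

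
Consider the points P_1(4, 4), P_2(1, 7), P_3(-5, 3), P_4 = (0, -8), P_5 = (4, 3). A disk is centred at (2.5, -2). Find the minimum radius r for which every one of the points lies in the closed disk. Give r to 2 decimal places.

9.12

The required radius is the distance from (2.5, -2) to the farthest point.
Squared distances: 38.25, 83.25, 81.25, 42.25, 27.25.
Maximum is 83.25, attained at P_2.
r = √(83.25) ≈ 9.12.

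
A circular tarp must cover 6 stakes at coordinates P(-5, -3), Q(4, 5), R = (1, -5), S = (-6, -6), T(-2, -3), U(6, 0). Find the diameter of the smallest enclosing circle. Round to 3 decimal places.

The farthest pair is Q–S with squared distance 221. The circle on this segment as diameter has centre (-1, -0.5) and r² = 221/4 = 55.25.
Check P: distance² to centre = 22.25 ≤ 55.25, so it lies inside.
All remaining points lie in this disk, and no smaller disk contains both endpoints, so this is the minimum enclosing circle.
Diameter = 2r = 2√(55.25) ≈ 14.866.

14.866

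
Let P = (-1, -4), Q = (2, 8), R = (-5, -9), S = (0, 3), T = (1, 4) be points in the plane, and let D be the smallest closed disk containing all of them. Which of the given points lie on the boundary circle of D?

By Welzl's lemma the MEC is supported by two points (diametrically opposite) or three points (on a circumcircle).
The farthest pair is Q–R with squared distance 338. The circle on this segment as diameter has centre (-1.5, -0.5) and r² = 338/4 = 84.5.
Check P: distance² to centre = 12.5 ≤ 84.5, so it lies inside.
All remaining points lie in this disk, and no smaller disk contains both endpoints, so this is the minimum enclosing circle.
The points at distance exactly r from the centre are Q, R — 2 points.

Q, R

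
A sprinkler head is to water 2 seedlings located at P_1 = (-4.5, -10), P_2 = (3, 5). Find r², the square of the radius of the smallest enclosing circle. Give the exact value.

70.3125

The smallest circle enclosing two points has them as diameter endpoints.
Centre = midpoint = (-0.75, -2.5); r² = |P_1P_2|²/4 = 281.25/4 = 70.3125.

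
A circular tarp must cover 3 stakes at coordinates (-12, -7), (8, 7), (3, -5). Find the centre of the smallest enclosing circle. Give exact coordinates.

Call the three points A, B, C in the order given.
Side lengths²: AB² = 596, AC² = 229, BC² = 169.
Since AB² = 596 ≥ 229 + 169 = 398, the angle opposite AB is not acute, so the smallest enclosing circle has AB as diameter.
Centre = midpoint of AB = (-2, 0), r² = 596/4 = 149.
Centre = (-2, 0).

(-2, 0)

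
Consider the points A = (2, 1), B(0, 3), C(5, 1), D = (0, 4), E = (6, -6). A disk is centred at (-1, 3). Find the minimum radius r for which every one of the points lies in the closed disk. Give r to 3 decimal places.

11.402

The required radius is the distance from (-1, 3) to the farthest point.
Squared distances: 13, 1, 40, 2, 130.
Maximum is 130, attained at E.
r = √130 ≈ 11.402.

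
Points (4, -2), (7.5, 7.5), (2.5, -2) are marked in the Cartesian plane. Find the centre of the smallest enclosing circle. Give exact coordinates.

Call the three points A, B, C in the order given.
Side lengths²: AB² = 102.5, AC² = 2.25, BC² = 115.25.
Since BC² = 115.25 ≥ 102.5 + 2.25 = 104.75, the angle opposite BC is not acute, so the smallest enclosing circle has BC as diameter.
Centre = midpoint of BC = (5, 2.75), r² = 115.25/4 = 28.8125.
Centre = (5, 2.75).

(5, 2.75)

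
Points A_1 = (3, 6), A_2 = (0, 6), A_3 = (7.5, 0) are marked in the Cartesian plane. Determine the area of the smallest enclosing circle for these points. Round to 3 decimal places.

Side lengths²: A_1A_2² = 9, A_1A_3² = 56.25, A_2A_3² = 92.25.
Since A_2A_3² = 92.25 ≥ 56.25 + 9 = 65.25, the angle opposite A_2A_3 is not acute, so the smallest enclosing circle has A_2A_3 as diameter.
Centre = midpoint of A_2A_3 = (3.75, 3), r² = 92.25/4 = 23.0625.
Area = π·r² = π·23.0625 ≈ 72.453.

72.453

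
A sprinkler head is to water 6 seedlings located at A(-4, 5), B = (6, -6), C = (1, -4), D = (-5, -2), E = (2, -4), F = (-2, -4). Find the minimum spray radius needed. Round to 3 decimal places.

By Welzl's lemma the MEC is supported by two points (diametrically opposite) or three points (on a circumcircle).
The farthest pair is A–B with squared distance 221. The circle on this segment as diameter has centre (1, -0.5) and r² = 221/4 = 55.25.
Check C: distance² to centre = 12.25 ≤ 55.25, so it lies inside.
All remaining points lie in this disk, and no smaller disk contains both endpoints, so this is the minimum enclosing circle.
r = √(55.25) ≈ 7.433.

7.433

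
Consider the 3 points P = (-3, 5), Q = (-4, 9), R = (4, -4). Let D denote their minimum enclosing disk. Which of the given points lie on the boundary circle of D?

Side lengths²: PQ² = 17, PR² = 130, QR² = 233.
Since QR² = 233 ≥ 130 + 17 = 147, the angle opposite QR is not acute, so the smallest enclosing circle has QR as diameter.
Centre = midpoint of QR = (0, 2.5), r² = 233/4 = 58.25.
The points at distance exactly r from the centre are Q, R — 2 points.

Q, R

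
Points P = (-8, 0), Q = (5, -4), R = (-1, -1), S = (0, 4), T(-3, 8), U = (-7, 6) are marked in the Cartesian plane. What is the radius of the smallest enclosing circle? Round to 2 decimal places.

7.81

The minimum enclosing circle of a finite set is fixed by two of the points (as a diameter) or three (as a circumcircle).
The farthest pair is Q–U with squared distance 244. The circle on this segment as diameter has centre (-1, 1) and r² = 244/4 = 61.
Check P: distance² to centre = 50 ≤ 61, so it lies inside.
All remaining points lie in this disk, and no smaller disk contains both endpoints, so this is the minimum enclosing circle.
r = √61 ≈ 7.81.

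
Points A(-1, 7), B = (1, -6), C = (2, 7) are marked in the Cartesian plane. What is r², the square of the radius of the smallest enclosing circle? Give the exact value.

Side lengths²: AB² = 173, AC² = 9, BC² = 170.
Since AB² = 173 < 170 + 9 = 179, the triangle is acute, so the smallest enclosing circle is the circumcircle.
Circumcentre = (0.5, 15/26), r² = 14705/338.

14705/338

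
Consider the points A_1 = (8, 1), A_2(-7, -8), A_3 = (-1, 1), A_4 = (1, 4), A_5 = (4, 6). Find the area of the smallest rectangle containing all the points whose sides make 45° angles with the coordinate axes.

125

In coordinates u = x + y, v = x − y the rectangle is axis-aligned; the map (x,y)→(u,v) scales areas by 2.
u-values: 9, -15, 0, 5, 10; range = 10 − (-15) = 25.
v-values: 7, 1, -2, -3, -2; range = 7 − (-3) = 10.
Area = (25 × 10) / 2 = 125.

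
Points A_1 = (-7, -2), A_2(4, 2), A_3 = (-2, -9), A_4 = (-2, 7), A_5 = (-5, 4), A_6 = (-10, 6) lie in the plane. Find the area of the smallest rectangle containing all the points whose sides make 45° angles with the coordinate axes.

195.5

In coordinates u = x + y, v = x − y the rectangle is axis-aligned; the map (x,y)→(u,v) scales areas by 2.
u-values: -9, 6, -11, 5, -1, -4; range = 6 − (-11) = 17.
v-values: -5, 2, 7, -9, -9, -16; range = 7 − (-16) = 23.
Area = (17 × 23) / 2 = 195.5.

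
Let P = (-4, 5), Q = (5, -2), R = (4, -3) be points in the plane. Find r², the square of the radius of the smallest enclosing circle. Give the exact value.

32.5

Side lengths²: PQ² = 130, PR² = 128, QR² = 2.
Since PQ² = 130 ≥ 128 + 2 = 130, the angle opposite PQ is not acute, so the smallest enclosing circle has PQ as diameter.
Centre = midpoint of PQ = (0.5, 1.5), r² = 130/4 = 32.5.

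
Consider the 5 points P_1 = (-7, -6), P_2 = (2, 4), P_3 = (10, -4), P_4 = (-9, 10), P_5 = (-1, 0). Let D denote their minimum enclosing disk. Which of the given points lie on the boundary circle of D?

P_3, P_4

By Welzl's lemma the MEC is supported by two points (diametrically opposite) or three points (on a circumcircle).
The farthest pair is P_3–P_4 with squared distance 557. The circle on this segment as diameter has centre (0.5, 3) and r² = 557/4 = 139.25.
Check P_1: distance² to centre = 137.25 ≤ 139.25, so it lies inside.
All remaining points lie in this disk, and no smaller disk contains both endpoints, so this is the minimum enclosing circle.
The points at distance exactly r from the centre are P_3, P_4 — 2 points.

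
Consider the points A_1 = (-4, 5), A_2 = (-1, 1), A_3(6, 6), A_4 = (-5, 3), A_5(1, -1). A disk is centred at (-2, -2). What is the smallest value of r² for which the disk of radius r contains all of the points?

128

The required radius is the distance from (-2, -2) to the farthest point.
Squared distances: 53, 10, 128, 34, 10.
Maximum is 128, attained at A_3.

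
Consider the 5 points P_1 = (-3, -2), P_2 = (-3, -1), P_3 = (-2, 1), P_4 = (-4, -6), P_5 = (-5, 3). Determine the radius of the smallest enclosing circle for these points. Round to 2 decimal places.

4.53

The minimum enclosing circle of a finite set is fixed by two of the points (as a diameter) or three (as a circumcircle).
The farthest pair is P_4–P_5 with squared distance 82. The circle on this segment as diameter has centre (-4.5, -1.5) and r² = 82/4 = 20.5.
Check P_1: distance² to centre = 2.5 ≤ 20.5, so it lies inside.
All remaining points lie in this disk, and no smaller disk contains both endpoints, so this is the minimum enclosing circle.
r = √(20.5) ≈ 4.53.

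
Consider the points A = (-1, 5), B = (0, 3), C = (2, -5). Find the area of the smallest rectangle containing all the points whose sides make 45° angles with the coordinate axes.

In coordinates u = x + y, v = x − y the rectangle is axis-aligned; the map (x,y)→(u,v) scales areas by 2.
u-values: 4, 3, -3; range = 4 − (-3) = 7.
v-values: -6, -3, 7; range = 7 − (-6) = 13.
Area = (7 × 13) / 2 = 45.5.

45.5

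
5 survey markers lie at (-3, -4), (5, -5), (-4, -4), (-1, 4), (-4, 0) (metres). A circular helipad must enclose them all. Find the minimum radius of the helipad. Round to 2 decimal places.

5.58

The minimum enclosing circle of a finite set is fixed by two of the points (as a diameter) or three (as a circumcircle).
The minimum enclosing circle is determined by three boundary points: (5, -5), (-4, -4), (-1, 4).
Their circumcentre is (0.86, -1.26) with r² = 31.1272.
The farthest remaining point (-4, 0) is at distance² 25.2072 ≤ 31.1272.
r = √(31.1272) ≈ 5.58.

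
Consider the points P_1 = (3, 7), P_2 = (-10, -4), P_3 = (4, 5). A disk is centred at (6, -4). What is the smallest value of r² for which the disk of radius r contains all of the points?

The required radius is the distance from (6, -4) to the farthest point.
Squared distances: 130, 256, 85.
Maximum is 256, attained at P_2.

256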